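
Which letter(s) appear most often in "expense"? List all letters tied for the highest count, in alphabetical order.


Word: "expense"
Letter counts:
  'e': 3
  'n': 1
  'p': 1
  's': 1
  'x': 1
Maximum count = 3
Most frequent = 'e' (3 times each)


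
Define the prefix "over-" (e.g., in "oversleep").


Prefix: over-
As in: oversleep -> over- + sleep
Meaning = excessive


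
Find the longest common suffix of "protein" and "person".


Word 1: "protein"
Word 2: "person"
Comparing from end:
  Pos -1: 'n' == 'n'
  Pos -2: 'i' != 'o' (stop)
LCS = "n" (length 1)


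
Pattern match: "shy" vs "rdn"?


Pattern of "shy": [0, 1, 2]
Pattern of "rdn": [0, 1, 2]
Patterns match
Same pattern = Yes


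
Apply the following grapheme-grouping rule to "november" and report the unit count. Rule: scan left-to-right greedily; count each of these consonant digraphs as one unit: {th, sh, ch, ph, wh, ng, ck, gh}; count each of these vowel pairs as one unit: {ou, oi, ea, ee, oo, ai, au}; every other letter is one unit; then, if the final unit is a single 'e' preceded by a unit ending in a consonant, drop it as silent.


Word: "november" (8 letters)
Left-to-right scan:
  [1] 'n' (letter)
  [2] 'o' (letter)
  [3] 'v' (letter)
  [4] 'e' (letter)
  [5] 'm' (letter)
  [6] 'b' (letter)
  [7] 'e' (letter)
  [8] 'r' (letter)
Units from scan: 8
Sound units = 8 units


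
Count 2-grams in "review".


Word: "review" (length 6)
Number of 2-grams = length - 2 + 1 = 6 - 2 + 1
= 5


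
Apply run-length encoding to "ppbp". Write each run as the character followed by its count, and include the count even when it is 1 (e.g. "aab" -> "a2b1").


String: "ppbp"
Scanning for consecutive runs:
  'p' x 2
  'b' x 1
  'p' x 1
RLE = "p2b1p1"


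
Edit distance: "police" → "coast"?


Word 1: "police" (length 6)
Word 2: "coast" (length 5)
One optimal edit sequence (insert/delete/substitute each cost 1):
  1. substitute 'p' -> 'c'  (+1)
  2. keep 'o'
  3. delete 'l'  (+1)
  4. substitute 'i' -> 'a'  (+1)
  5. substitute 'c' -> 's'  (+1)
  6. substitute 'e' -> 't'  (+1)
Total edit operations: 5
Edit distance = 5


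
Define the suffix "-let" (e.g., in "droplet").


Suffix: -let
Example: droplet = drop + -let
Meaning = small


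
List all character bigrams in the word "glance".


Word: "glance" (length 6)
Number of bigrams = 6 - 2 + 1 = 5
  Position 0: "gl"
  Position 1: "la"
  Position 2: "an"
  Position 3: "nc"
  Position 4: "ce"
Bigrams = "gl", "la", "an", "nc", "ce"


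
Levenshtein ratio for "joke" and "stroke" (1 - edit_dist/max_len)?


Word 1: "joke" (length 4)
Word 2: "stroke" (length 6)
One optimal edit sequence:
  1. insert 's'  (+1)
  2. insert 't'  (+1)
  3. substitute 'j' -> 'r'  (+1)
  4. keep 'o'
  5. keep 'k'
  6. keep 'e'
Edit distance = 3
Max length = max(4, 6) = 6
Similarity = 1 - 3/6
= 0.5000


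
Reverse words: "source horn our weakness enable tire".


Original: "source horn our weakness enable tire"
Words (1..n): source | horn | our | weakness | enable | tire
Reversed (n..1): tire | enable | weakness | our | horn | source
Result = "tire enable weakness our horn source"


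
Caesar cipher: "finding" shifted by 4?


Word: "finding"
Shift: 4
Each letter → (letter + shift) mod 26:
  'f' (5) + 4 = 9 → 'j'
  'i' (8) + 4 = 12 → 'm'
  'n' (13) + 4 = 17 → 'r'
  'd' (3) + 4 = 7 → 'h'
  'i' (8) + 4 = 12 → 'm'
  'n' (13) + 4 = 17 → 'r'
  'g' (6) + 4 = 10 → 'k'
Result = "jmrhmrk"


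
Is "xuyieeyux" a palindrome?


Word: "xuyieeyux"
Reversed: "xuyeeiyux"
Forward == Backward? xuyieeyux != xuyeeiyux
Palindrome = No


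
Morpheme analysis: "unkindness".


Word: "unkindness"
Morphemes: un- | kind | -ness
Each morpheme carries meaning
= 3 morphemes


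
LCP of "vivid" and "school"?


Word 1: "vivid"
Word 2: "school"
Comparing from start:
  Pos 0: 'v' != 's' (stop)
LCP = "" (length 0)


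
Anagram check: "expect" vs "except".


Word 1: "expect" → sorted: ceeptx
Word 2: "except" → sorted: ceeptx
Same letters? ceeptx == ceeptx
Anagram = Yes


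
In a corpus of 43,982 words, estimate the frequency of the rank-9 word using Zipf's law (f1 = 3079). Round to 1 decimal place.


Zipf's law: f(r) = f(1) / r
f(1) = 3079
f(9) = 3079 / 9
= 342.1 occurrences


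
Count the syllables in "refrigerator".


Word: "refrigerator"
Syllable breakdown: re-frig-er-a-tor
Counting: 5 parts
= 5 syllables


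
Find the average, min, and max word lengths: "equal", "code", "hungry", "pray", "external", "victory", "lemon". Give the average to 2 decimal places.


Lengths: "equal"=5, "code"=4, "hungry"=6, "pray"=4, "external"=8, "victory"=7, "lemon"=5
Sum = 39, Count = 7
Average = 39/7 = 5.57
= avg=5.57, min=4, max=8


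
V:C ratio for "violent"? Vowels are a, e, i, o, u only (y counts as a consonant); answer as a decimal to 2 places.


Word: "violent"
Vowels (a,e,i,o,u): 3
Consonants: 4
Ratio = 3/4
= 0.75


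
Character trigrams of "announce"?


Word: "announce" (length 8)
Number of trigrams = 8 - 3 + 1 = 6
  Position 0: "ann"
  Position 1: "nno"
  Position 2: "nou"
  Position 3: "oun"
  Position 4: "unc"
  Position 5: "nce"
Trigrams = "ann", "nno", "nou", "oun", "unc", "nce"


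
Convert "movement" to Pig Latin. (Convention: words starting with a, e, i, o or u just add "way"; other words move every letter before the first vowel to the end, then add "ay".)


Word: "movement"
Starts with consonant(s) → move to end, add 'ay'
Consonant cluster: "m"
Pig Latin = "ovementmay"


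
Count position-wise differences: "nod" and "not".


Comparing character by character (same length = 3):
  Pos 0: 'n' vs 'n' =
  Pos 1: 'o' vs 'o' =
  Pos 2: 'd' vs 't' !=
Hamming distance = 1


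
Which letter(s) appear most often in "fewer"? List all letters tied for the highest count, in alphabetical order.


Word: "fewer"
Letter counts:
  'e': 2
  'f': 1
  'r': 1
  'w': 1
Maximum count = 2
Most frequent = 'e' (2 times each)


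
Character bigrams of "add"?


Word: "add" (length 3)
Number of bigrams = 3 - 2 + 1 = 2
  Position 0: "ad"
  Position 1: "dd"
Bigrams = "ad", "dd"


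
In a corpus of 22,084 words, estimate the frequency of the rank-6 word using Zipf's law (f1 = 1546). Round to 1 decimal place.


Zipf's law: f(r) = f(1) / r
f(1) = 1546
f(6) = 1546 / 6
= 257.7 occurrences


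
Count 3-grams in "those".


Word: "those" (length 5)
Number of 3-grams = length - 3 + 1 = 5 - 3 + 1
= 3


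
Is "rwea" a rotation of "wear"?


Word: "wear", Candidate: "rwea"
Method: check if candidate is substring of word+word
"wearwear" contains "rwea"? Yes
Is rotation = Yes


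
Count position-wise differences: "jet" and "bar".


Comparing character by character (same length = 3):
  Pos 0: 'j' vs 'b' !=
  Pos 1: 'e' vs 'a' !=
  Pos 2: 't' vs 'r' !=
Hamming distance = 3


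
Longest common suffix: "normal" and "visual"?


Word 1: "normal"
Word 2: "visual"
Comparing from end:
  Pos -1: 'l' == 'l'
  Pos -2: 'a' == 'a'
  Pos -3: 'm' != 'u' (stop)
LCS = "al" (length 2)


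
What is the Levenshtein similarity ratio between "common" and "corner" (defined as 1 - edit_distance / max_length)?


Word 1: "common" (length 6)
Word 2: "corner" (length 6)
One optimal edit sequence:
  1. keep 'c'
  2. keep 'o'
  3. substitute 'm' -> 'r'  (+1)
  4. substitute 'm' -> 'n'  (+1)
  5. substitute 'o' -> 'e'  (+1)
  6. substitute 'n' -> 'r'  (+1)
Edit distance = 4
Max length = max(6, 6) = 6
Similarity = 1 - 4/6
= 0.3333


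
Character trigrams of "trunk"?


Word: "trunk" (length 5)
Number of trigrams = 5 - 3 + 1 = 3
  Position 0: "tru"
  Position 1: "run"
  Position 2: "unk"
Trigrams = "tru", "run", "unk"


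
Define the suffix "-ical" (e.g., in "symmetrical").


Suffix: -ical
Example: symmetrical = symmetry + -ical, with a spelling change
Meaning = relating to


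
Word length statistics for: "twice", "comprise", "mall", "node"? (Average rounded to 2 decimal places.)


Lengths: "twice"=5, "comprise"=8, "mall"=4, "node"=4
Sum = 21, Count = 4
Average = 21/4 = 5.25
= avg=5.25, min=4, max=8


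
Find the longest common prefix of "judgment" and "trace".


Word 1: "judgment"
Word 2: "trace"
Comparing from start:
  Pos 0: 'j' != 't' (stop)
LCP = "" (length 0)


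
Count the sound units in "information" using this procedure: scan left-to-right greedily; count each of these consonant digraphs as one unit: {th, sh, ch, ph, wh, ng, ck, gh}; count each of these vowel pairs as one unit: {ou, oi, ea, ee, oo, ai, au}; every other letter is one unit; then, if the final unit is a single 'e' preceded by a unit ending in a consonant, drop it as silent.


Word: "information" (11 letters)
Left-to-right scan:
  1. 'i' (letter)
  2. 'n' (letter)
  3. 'f' (letter)
  4. 'o' (letter)
  5. 'r' (letter)
  6. 'm' (letter)
  7. 'a' (letter)
  8. 't' (letter)
  9. 'i' (letter)
  10. 'o' (letter)
  11. 'n' (letter)
Units from scan: 11
Sound units = 11 units


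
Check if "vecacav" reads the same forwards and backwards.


Word: "vecacav"
Reversed: "vacacev"
Forward == Backward? vecacav != vacacev
Palindrome = No


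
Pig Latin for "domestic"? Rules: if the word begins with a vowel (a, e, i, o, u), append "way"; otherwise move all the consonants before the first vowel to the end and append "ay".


Word: "domestic"
Starts with consonant(s) → move to end, add 'ay'
Consonant cluster: "d"
Pig Latin = "omesticday"


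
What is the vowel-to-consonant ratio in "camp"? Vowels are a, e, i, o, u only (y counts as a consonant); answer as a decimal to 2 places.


Word: "camp"
Vowels (a,e,i,o,u): 1
Consonants: 3
Ratio = 1/3
= 0.33


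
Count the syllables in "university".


Word: "university"
Syllable breakdown: u / ni / ver / si / ty
Counting: 5 parts
= 5 syllables


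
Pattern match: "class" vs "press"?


Pattern of "class": [0, 1, 2, 3, 3]
Pattern of "press": [0, 1, 2, 3, 3]
Patterns match
Same pattern = Yes


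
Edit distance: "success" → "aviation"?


Word 1: "success" (length 7)
Word 2: "aviation" (length 8)
One optimal edit sequence (insert/delete/substitute each cost 1):
  1. insert 'a'  (+1)
  2. substitute 's' -> 'v'  (+1)
  3. substitute 'u' -> 'i'  (+1)
  4. substitute 'c' -> 'a'  (+1)
  5. substitute 'c' -> 't'  (+1)
  6. substitute 'e' -> 'i'  (+1)
  7. substitute 's' -> 'o'  (+1)
  8. substitute 's' -> 'n'  (+1)
Total edit operations: 8
Edit distance = 8


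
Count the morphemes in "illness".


Word: "illness"
Morphemes: ill | -ness
Each morpheme carries meaning
= 2 morphemes


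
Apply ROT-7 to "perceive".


Word: "perceive"
Shift: 7
Each letter → (letter + shift) mod 26:
  'p' (15) + 7 = 22 → 'w'
  'e' (4) + 7 = 11 → 'l'
  'r' (17) + 7 = 24 → 'y'
  'c' (2) + 7 = 9 → 'j'
  'e' (4) + 7 = 11 → 'l'
  'i' (8) + 7 = 15 → 'p'
  'v' (21) + 7 = 2 → 'c'
  'e' (4) + 7 = 11 → 'l'
Result = "wlyjlpcl"


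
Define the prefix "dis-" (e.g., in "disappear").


Prefix: dis-
Example: disappear = dis- + appear
Meaning = not / opposite


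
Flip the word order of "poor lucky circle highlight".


Original: "poor lucky circle highlight"
Words (1..n): poor | lucky | circle | highlight
Reversed (n..1): highlight | circle | lucky | poor
Result = "highlight circle lucky poor"


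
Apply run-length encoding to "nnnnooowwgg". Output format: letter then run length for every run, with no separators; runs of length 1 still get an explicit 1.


String: "nnnnooowwgg"
Scanning for consecutive runs:
  'n' x 4
  'o' x 3
  'w' x 2
  'g' x 2
RLE = "n4o3w2g2"


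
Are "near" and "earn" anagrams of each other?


Word 1: "near" → sorted: aenr
Word 2: "earn" → sorted: aenr
Same letters? aenr == aenr
Anagram = Yes


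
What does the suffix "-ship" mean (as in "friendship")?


Suffix: -ship
Example: friendship = friend + -ship
Meaning = state / position


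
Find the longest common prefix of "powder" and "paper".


Word 1: "powder"
Word 2: "paper"
Comparing from start:
  Pos 0: 'p' == 'p'
  Pos 1: 'o' != 'a' (stop)
LCP = "p" (length 1)


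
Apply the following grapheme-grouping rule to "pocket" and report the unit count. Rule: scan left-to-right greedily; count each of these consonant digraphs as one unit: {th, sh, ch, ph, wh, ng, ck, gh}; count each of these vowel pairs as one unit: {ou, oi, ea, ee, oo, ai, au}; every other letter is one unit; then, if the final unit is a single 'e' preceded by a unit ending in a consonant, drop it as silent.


Word: "pocket" (6 letters)
Left-to-right scan:
  1. 'p' (letter)
  2. 'o' (letter)
  3. 'ck' (digraph)
  4. 'e' (letter)
  5. 't' (letter)
Units from scan: 5
Sound units = 5 units


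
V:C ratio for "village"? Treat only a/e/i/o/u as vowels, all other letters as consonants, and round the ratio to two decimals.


Word: "village"
Vowels (a,e,i,o,u): 3
Consonants: 4
Ratio = 3/4
= 0.75


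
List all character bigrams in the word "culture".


Word: "culture" (length 7)
Number of bigrams = 7 - 2 + 1 = 6
  Position 0: "cu"
  Position 1: "ul"
  Position 2: "lt"
  Position 3: "tu"
  Position 4: "ur"
  Position 5: "re"
Bigrams = "cu", "ul", "lt", "tu", "ur", "re"


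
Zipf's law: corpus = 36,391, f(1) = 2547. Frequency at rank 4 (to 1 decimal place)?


Zipf's law: f(r) = f(1) / r
f(1) = 2547
f(4) = 2547 / 4
= 636.8 occurrences


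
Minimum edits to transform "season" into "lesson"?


Word 1: "season" (length 6)
Word 2: "lesson" (length 6)
One optimal edit sequence (insert/delete/substitute each cost 1):
  1. substitute 's' -> 'l'  (+1)
  2. keep 'e'
  3. substitute 'a' -> 's'  (+1)
  4. keep 's'
  5. keep 'o'
  6. keep 'n'
Total edit operations: 2
Edit distance = 2


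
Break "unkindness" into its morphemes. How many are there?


Word: "unkindness"
Morphemes: un- + kind + -ness
Each morpheme carries meaning
= 3 morphemes


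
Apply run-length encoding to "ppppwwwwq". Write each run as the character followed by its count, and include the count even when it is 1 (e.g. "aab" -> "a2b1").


String: "ppppwwwwq"
Scanning for consecutive runs:
  'p' x 4
  'w' x 4
  'q' x 1
RLE = "p4w4q1"


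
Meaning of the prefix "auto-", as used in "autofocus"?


Prefix: auto-
Example: autofocus (auto- + focus)
Meaning = self


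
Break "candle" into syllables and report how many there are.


Word: "candle"
Syllable breakdown: can | dle
Counting: 2 parts
= 2 syllables


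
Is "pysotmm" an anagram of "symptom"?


Word 1: "symptom" → sorted: mmopsty
Word 2: "pysotmm" → sorted: mmopsty
Same letters? mmopsty == mmopsty
Anagram = Yes


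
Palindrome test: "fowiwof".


Word: "fowiwof"
Reversed: "fowiwof"
Forward == Backward? fowiwof == fowiwof
Palindrome = Yes


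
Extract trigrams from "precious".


Word: "precious" (length 8)
Number of trigrams = 8 - 3 + 1 = 6
  Position 0: "pre"
  Position 1: "rec"
  Position 2: "eci"
  Position 3: "cio"
  Position 4: "iou"
  Position 5: "ous"
Trigrams = "pre", "rec", "eci", "cio", "iou", "ous"


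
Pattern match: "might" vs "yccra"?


Pattern of "might": [0, 1, 2, 3, 4]
Pattern of "yccra": [0, 1, 1, 2, 3]
Patterns do not match
Same pattern = No


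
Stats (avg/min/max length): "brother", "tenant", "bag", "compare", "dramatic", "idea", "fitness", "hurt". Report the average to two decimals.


Lengths: "brother"=7, "tenant"=6, "bag"=3, "compare"=7, "dramatic"=8, "idea"=4, "fitness"=7, "hurt"=4
Sum = 46, Count = 8
Average = 46/8 = 5.75
= avg=5.75, min=3, max=8


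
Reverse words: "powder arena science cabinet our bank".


Original: "powder arena science cabinet our bank"
Words (1..n): powder | arena | science | cabinet | our | bank
Reversed (n..1): bank | our | cabinet | science | arena | powder
Result = "bank our cabinet science arena powder"


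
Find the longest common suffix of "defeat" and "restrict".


Word 1: "defeat"
Word 2: "restrict"
Comparing from end:
  Pos -1: 't' == 't'
  Pos -2: 'a' != 'c' (stop)
LCS = "t" (length 1)


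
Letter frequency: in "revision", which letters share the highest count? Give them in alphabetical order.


Word: "revision"
Letter counts:
  'e': 1
  'i': 2
  'n': 1
  'o': 1
  'r': 1
  's': 1
  'v': 1
Maximum count = 2
Most frequent = 'i' (2 times each)


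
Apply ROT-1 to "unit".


Word: "unit"
Shift: 1
Each letter → (letter + shift) mod 26:
  'u' (20) + 1 = 21 → 'v'
  'n' (13) + 1 = 14 → 'o'
  'i' (8) + 1 = 9 → 'j'
  't' (19) + 1 = 20 → 'u'
Result = "voju"


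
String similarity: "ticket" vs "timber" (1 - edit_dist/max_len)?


Word 1: "ticket" (length 6)
Word 2: "timber" (length 6)
One optimal edit sequence:
  1. keep 't'
  2. keep 'i'
  3. substitute 'c' -> 'm'  (+1)
  4. substitute 'k' -> 'b'  (+1)
  5. keep 'e'
  6. substitute 't' -> 'r'  (+1)
Edit distance = 3
Max length = max(6, 6) = 6
Similarity = 1 - 3/6
= 0.5000


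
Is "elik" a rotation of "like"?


Word: "like", Candidate: "elik"
Method: check if candidate is substring of word+word
"likelike" contains "elik"? Yes
Is rotation = Yes


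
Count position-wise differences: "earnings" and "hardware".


Comparing character by character (same length = 8):
  Pos 0: 'e' vs 'h' !=
  Pos 1: 'a' vs 'a' =
  Pos 2: 'r' vs 'r' =
  Pos 3: 'n' vs 'd' !=
  Pos 4: 'i' vs 'w' !=
  Pos 5: 'n' vs 'a' !=
  Pos 6: 'g' vs 'r' !=
  Pos 7: 's' vs 'e' !=
Hamming distance = 6


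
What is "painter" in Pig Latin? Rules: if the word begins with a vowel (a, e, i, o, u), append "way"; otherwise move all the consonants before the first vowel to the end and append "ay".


Word: "painter"
Starts with consonant(s) → move to end, add 'ay'
Consonant cluster: "p"
Pig Latin = "ainterpay"


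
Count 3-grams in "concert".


Word: "concert" (length 7)
Number of 3-grams = length - 3 + 1 = 7 - 3 + 1
= 5


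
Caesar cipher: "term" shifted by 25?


Word: "term"
Shift: 25
Each letter → (letter + shift) mod 26:
  't' (19) + 25 = 18 → 's'
  'e' (4) + 25 = 3 → 'd'
  'r' (17) + 25 = 16 → 'q'
  'm' (12) + 25 = 11 → 'l'
Result = "sdql"


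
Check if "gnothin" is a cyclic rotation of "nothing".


Word: "nothing", Candidate: "gnothin"
Method: check if candidate is substring of word+word
"nothingnothing" contains "gnothin"? Yes
Is rotation = Yes


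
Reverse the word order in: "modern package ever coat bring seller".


Original: "modern package ever coat bring seller"
Words (1..n): modern | package | ever | coat | bring | seller
Reversed (n..1): seller | bring | coat | ever | package | modern
Result = "seller bring coat ever package modern"


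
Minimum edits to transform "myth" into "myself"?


Word 1: "myth" (length 4)
Word 2: "myself" (length 6)
One optimal edit sequence (insert/delete/substitute each cost 1):
  1. keep 'm'
  2. keep 'y'
  3. insert 's'  (+1)
  4. insert 'e'  (+1)
  5. substitute 't' -> 'l'  (+1)
  6. substitute 'h' -> 'f'  (+1)
Total edit operations: 4
Edit distance = 4


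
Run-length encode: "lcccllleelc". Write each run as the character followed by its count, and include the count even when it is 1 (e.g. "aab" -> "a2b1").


String: "lcccllleelc"
Scanning for consecutive runs:
  'l' x 1
  'c' x 3
  'l' x 3
  'e' x 2
  'l' x 1
  'c' x 1
RLE = "l1c3l3e2l1c1"


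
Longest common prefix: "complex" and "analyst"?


Word 1: "complex"
Word 2: "analyst"
Comparing from start:
  Pos 0: 'c' != 'a' (stop)
LCP = "" (length 0)


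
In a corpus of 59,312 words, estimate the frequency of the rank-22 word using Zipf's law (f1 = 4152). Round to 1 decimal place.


Zipf's law: f(r) = f(1) / r
f(1) = 4152
f(22) = 4152 / 22
= 188.7 occurrences


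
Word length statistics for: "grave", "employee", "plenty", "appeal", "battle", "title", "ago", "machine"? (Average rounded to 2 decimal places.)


Lengths: "grave"=5, "employee"=8, "plenty"=6, "appeal"=6, "battle"=6, "title"=5, "ago"=3, "machine"=7
Sum = 46, Count = 8
Average = 46/8 = 5.75
= avg=5.75, min=3, max=8


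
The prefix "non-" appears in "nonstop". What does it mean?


Prefix: non-
Example: nonstop = non- + stop
Meaning = not


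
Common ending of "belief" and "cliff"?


Word 1: "belief"
Word 2: "cliff"
Comparing from end:
  Pos -1: 'f' == 'f'
  Pos -2: 'e' != 'f' (stop)
LCS = "f" (length 1)


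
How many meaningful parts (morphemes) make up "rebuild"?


Word: "rebuild"
Morphemes: re- + build
Each morpheme carries meaning
= 2 morphemes


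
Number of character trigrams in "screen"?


Word: "screen" (length 6)
Number of 3-grams = length - 3 + 1 = 6 - 3 + 1
= 4


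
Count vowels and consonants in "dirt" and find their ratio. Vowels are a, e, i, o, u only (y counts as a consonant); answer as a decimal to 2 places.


Word: "dirt"
Vowels (a,e,i,o,u): 1
Consonants: 3
Ratio = 1/3
= 0.33


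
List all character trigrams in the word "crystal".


Word: "crystal" (length 7)
Number of trigrams = 7 - 3 + 1 = 5
  Position 0: "cry"
  Position 1: "rys"
  Position 2: "yst"
  Position 3: "sta"
  Position 4: "tal"
Trigrams = "cry", "rys", "yst", "sta", "tal"


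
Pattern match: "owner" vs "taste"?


Pattern of "owner": [0, 1, 2, 3, 4]
Pattern of "taste": [0, 1, 2, 0, 3]
Patterns do not match
Same pattern = No


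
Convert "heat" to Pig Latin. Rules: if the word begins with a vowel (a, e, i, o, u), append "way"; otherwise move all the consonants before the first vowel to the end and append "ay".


Word: "heat"
Starts with consonant(s) → move to end, add 'ay'
Consonant cluster: "h"
Pig Latin = "eathay"


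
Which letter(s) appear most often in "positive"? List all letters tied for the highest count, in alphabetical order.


Word: "positive"
Letter counts:
  'e': 1
  'i': 2
  'o': 1
  'p': 1
  's': 1
  't': 1
  'v': 1
Maximum count = 2
Most frequent = 'i' (2 times each)


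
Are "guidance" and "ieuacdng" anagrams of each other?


Word 1: "guidance" → sorted: acdeginu
Word 2: "ieuacdng" → sorted: acdeginu
Same letters? acdeginu == acdeginu
Anagram = Yes


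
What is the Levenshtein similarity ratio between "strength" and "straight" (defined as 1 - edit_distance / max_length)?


Word 1: "strength" (length 8)
Word 2: "straight" (length 8)
One optimal edit sequence:
  1. keep 's'
  2. keep 't'
  3. keep 'r'
  4. substitute 'e' -> 'a'  (+1)
  5. substitute 'n' -> 'i'  (+1)
  6. keep 'g'
  7. substitute 't' -> 'h'  (+1)
  8. substitute 'h' -> 't'  (+1)
Edit distance = 4
Max length = max(8, 8) = 8
Similarity = 1 - 4/8
= 0.5000


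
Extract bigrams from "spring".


Word: "spring" (length 6)
Number of bigrams = 6 - 2 + 1 = 5
  Position 0: "sp"
  Position 1: "pr"
  Position 2: "ri"
  Position 3: "in"
  Position 4: "ng"
Bigrams = "sp", "pr", "ri", "in", "ng"


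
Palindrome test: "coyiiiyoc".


Word: "coyiiiyoc"
Reversed: "coyiiiyoc"
Forward == Backward? coyiiiyoc == coyiiiyoc
Palindrome = Yes


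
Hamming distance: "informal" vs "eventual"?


Comparing character by character (same length = 8):
  Pos 0: 'i' vs 'e' !=
  Pos 1: 'n' vs 'v' !=
  Pos 2: 'f' vs 'e' !=
  Pos 3: 'o' vs 'n' !=
  Pos 4: 'r' vs 't' !=
  Pos 5: 'm' vs 'u' !=
  Pos 6: 'a' vs 'a' =
  Pos 7: 'l' vs 'l' =
Hamming distance = 6


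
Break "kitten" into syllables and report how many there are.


Word: "kitten"
Syllable breakdown: kit · ten
Counting: 2 parts
= 2 syllables


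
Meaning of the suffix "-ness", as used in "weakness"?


Suffix: -ness
Example: weakness = weak + -ness
Meaning = state of being


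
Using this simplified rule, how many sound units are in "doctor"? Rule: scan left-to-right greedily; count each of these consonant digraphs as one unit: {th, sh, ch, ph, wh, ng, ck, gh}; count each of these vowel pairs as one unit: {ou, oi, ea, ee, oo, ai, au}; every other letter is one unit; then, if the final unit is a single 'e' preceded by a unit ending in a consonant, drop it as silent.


Word: "doctor" (6 letters)
Left-to-right scan:
  [1] 'd' (letter)
  [2] 'o' (letter)
  [3] 'c' (letter)
  [4] 't' (letter)
  [5] 'o' (letter)
  [6] 'r' (letter)
Units from scan: 6
Sound units = 6 units


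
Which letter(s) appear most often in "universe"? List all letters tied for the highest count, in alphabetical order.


Word: "universe"
Letter counts:
  'e': 2
  'i': 1
  'n': 1
  'r': 1
  's': 1
  'u': 1
  'v': 1
Maximum count = 2
Most frequent = 'e' (2 times each)


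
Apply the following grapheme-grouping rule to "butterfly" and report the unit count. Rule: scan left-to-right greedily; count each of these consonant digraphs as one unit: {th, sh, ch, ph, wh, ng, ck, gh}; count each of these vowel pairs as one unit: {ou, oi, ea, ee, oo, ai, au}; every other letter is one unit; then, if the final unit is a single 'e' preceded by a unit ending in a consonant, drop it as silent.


Word: "butterfly" (9 letters)
Left-to-right scan:
  (1) 'b' (letter)
  (2) 'u' (letter)
  (3) 't' (letter)
  (4) 't' (letter)
  (5) 'e' (letter)
  (6) 'r' (letter)
  (7) 'f' (letter)
  (8) 'l' (letter)
  (9) 'y' (letter)
Units from scan: 9
Sound units = 9 units


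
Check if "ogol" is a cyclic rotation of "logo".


Word: "logo", Candidate: "ogol"
Method: check if candidate is substring of word+word
"logologo" contains "ogol"? Yes
Is rotation = Yes


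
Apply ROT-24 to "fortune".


Word: "fortune"
Shift: 24
Each letter → (letter + shift) mod 26:
  'f' (5) + 24 = 3 → 'd'
  'o' (14) + 24 = 12 → 'm'
  'r' (17) + 24 = 15 → 'p'
  't' (19) + 24 = 17 → 'r'
  'u' (20) + 24 = 18 → 's'
  'n' (13) + 24 = 11 → 'l'
  'e' (4) + 24 = 2 → 'c'
Result = "dmprslc"


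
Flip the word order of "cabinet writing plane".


Original: "cabinet writing plane"
Words (1..n): cabinet | writing | plane
Reversed (n..1): plane | writing | cabinet
Result = "plane writing cabinet"


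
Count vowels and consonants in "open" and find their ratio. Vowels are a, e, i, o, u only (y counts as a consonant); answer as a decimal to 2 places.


Word: "open"
Vowels (a,e,i,o,u): 2
Consonants: 2
Ratio = 2/2
= 1.00


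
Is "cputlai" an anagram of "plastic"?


Word 1: "plastic" → sorted: acilpst
Word 2: "cputlai" → sorted: acilptu
Same letters? acilpst != acilptu
Anagram = No


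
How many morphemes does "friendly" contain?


Word: "friendly"
Morphemes: friend + -ly
Each morpheme carries meaning
= 2 morphemes


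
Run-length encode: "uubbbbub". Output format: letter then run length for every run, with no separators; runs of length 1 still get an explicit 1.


String: "uubbbbub"
Scanning for consecutive runs:
  'u' x 2
  'b' x 4
  'u' x 1
  'b' x 1
RLE = "u2b4u1b1"


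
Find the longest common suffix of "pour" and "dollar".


Word 1: "pour"
Word 2: "dollar"
Comparing from end:
  Pos -1: 'r' == 'r'
  Pos -2: 'u' != 'a' (stop)
LCS = "r" (length 1)


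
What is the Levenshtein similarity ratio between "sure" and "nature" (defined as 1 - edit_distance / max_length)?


Word 1: "sure" (length 4)
Word 2: "nature" (length 6)
One optimal edit sequence:
  1. insert 'n'  (+1)
  2. insert 'a'  (+1)
  3. substitute 's' -> 't'  (+1)
  4. keep 'u'
  5. keep 'r'
  6. keep 'e'
Edit distance = 3
Max length = max(4, 6) = 6
Similarity = 1 - 3/6
= 0.5000


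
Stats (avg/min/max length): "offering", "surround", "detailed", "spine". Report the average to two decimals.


Lengths: "offering"=8, "surround"=8, "detailed"=8, "spine"=5
Sum = 29, Count = 4
Average = 29/4 = 7.25
= avg=7.25, min=5, max=8


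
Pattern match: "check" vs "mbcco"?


Pattern of "check": [0, 1, 2, 0, 3]
Pattern of "mbcco": [0, 1, 2, 2, 3]
Patterns do not match
Same pattern = No


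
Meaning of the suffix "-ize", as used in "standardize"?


Suffix: -ize
As in: standardize -> standard + -ize
Meaning = to make


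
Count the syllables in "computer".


Word: "computer"
Syllable breakdown: com | pu | ter
Counting: 3 parts
= 3 syllables


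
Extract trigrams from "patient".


Word: "patient" (length 7)
Number of trigrams = 7 - 3 + 1 = 5
  Position 0: "pat"
  Position 1: "ati"
  Position 2: "tie"
  Position 3: "ien"
  Position 4: "ent"
Trigrams = "pat", "ati", "tie", "ien", "ent"


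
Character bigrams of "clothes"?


Word: "clothes" (length 7)
Number of bigrams = 7 - 2 + 1 = 6
  Position 0: "cl"
  Position 1: "lo"
  Position 2: "ot"
  Position 3: "th"
  Position 4: "he"
  Position 5: "es"
Bigrams = "cl", "lo", "ot", "th", "he", "es"


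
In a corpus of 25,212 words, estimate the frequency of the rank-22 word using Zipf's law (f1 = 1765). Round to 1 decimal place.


Zipf's law: f(r) = f(1) / r
f(1) = 1765
f(22) = 1765 / 22
= 80.2 occurrences


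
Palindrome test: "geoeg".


Word: "geoeg"
Reversed: "geoeg"
Forward == Backward? geoeg == geoeg
Palindrome = Yes


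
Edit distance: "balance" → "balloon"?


Word 1: "balance" (length 7)
Word 2: "balloon" (length 7)
One optimal edit sequence (insert/delete/substitute each cost 1):
  1. keep 'b'
  2. keep 'a'
  3. keep 'l'
  4. substitute 'a' -> 'l'  (+1)
  5. substitute 'n' -> 'o'  (+1)
  6. substitute 'c' -> 'o'  (+1)
  7. substitute 'e' -> 'n'  (+1)
Total edit operations: 4
Edit distance = 4


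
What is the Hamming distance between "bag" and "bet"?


Comparing character by character (same length = 3):
  Pos 0: 'b' vs 'b' =
  Pos 1: 'a' vs 'e' !=
  Pos 2: 'g' vs 't' !=
Hamming distance = 2


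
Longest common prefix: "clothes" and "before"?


Word 1: "clothes"
Word 2: "before"
Comparing from start:
  Pos 0: 'c' != 'b' (stop)
LCP = "" (length 0)


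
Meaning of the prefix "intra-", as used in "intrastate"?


Prefix: intra-
Example: intrastate = intra- + state
Meaning = within


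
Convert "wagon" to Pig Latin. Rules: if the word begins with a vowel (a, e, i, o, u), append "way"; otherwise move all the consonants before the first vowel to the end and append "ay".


Word: "wagon"
Starts with consonant(s) → move to end, add 'ay'
Consonant cluster: "w"
Pig Latin = "agonway"


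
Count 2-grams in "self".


Word: "self" (length 4)
Number of 2-grams = length - 2 + 1 = 4 - 2 + 1
= 3


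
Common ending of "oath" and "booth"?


Word 1: "oath"
Word 2: "booth"
Comparing from end:
  Pos -1: 'h' == 'h'
  Pos -2: 't' == 't'
  Pos -3: 'a' != 'o' (stop)
LCS = "th" (length 2)


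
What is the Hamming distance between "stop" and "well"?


Comparing character by character (same length = 4):
  Pos 0: 's' vs 'w' !=
  Pos 1: 't' vs 'e' !=
  Pos 2: 'o' vs 'l' !=
  Pos 3: 'p' vs 'l' !=
Hamming distance = 4


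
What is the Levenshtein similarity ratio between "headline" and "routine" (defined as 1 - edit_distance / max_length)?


Word 1: "headline" (length 8)
Word 2: "routine" (length 7)
One optimal edit sequence:
  1. delete 'h'  (+1)
  2. substitute 'e' -> 'r'  (+1)
  3. substitute 'a' -> 'o'  (+1)
  4. substitute 'd' -> 'u'  (+1)
  5. substitute 'l' -> 't'  (+1)
  6. keep 'i'
  7. keep 'n'
  8. keep 'e'
Edit distance = 5
Max length = max(8, 7) = 8
Similarity = 1 - 5/8
= 0.3750


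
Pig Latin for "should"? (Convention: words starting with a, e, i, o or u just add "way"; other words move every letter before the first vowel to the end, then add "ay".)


Word: "should"
Starts with consonant(s) → move to end, add 'ay'
Consonant cluster: "sh"
Pig Latin = "ouldshay"


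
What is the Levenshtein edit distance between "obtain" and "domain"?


Word 1: "obtain" (length 6)
Word 2: "domain" (length 6)
One optimal edit sequence (insert/delete/substitute each cost 1):
  1. substitute 'o' -> 'd'  (+1)
  2. substitute 'b' -> 'o'  (+1)
  3. substitute 't' -> 'm'  (+1)
  4. keep 'a'
  5. keep 'i'
  6. keep 'n'
Total edit operations: 3
Edit distance = 3


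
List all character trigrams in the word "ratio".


Word: "ratio" (length 5)
Number of trigrams = 5 - 3 + 1 = 3
  Position 0: "rat"
  Position 1: "ati"
  Position 2: "tio"
Trigrams = "rat", "ati", "tio"


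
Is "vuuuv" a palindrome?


Word: "vuuuv"
Reversed: "vuuuv"
Forward == Backward? vuuuv == vuuuv
Palindrome = Yes


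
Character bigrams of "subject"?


Word: "subject" (length 7)
Number of bigrams = 7 - 2 + 1 = 6
  Position 0: "su"
  Position 1: "ub"
  Position 2: "bj"
  Position 3: "je"
  Position 4: "ec"
  Position 5: "ct"
Bigrams = "su", "ub", "bj", "je", "ec", "ct"


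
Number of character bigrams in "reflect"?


Word: "reflect" (length 7)
Number of 2-grams = length - 2 + 1 = 7 - 2 + 1
= 6


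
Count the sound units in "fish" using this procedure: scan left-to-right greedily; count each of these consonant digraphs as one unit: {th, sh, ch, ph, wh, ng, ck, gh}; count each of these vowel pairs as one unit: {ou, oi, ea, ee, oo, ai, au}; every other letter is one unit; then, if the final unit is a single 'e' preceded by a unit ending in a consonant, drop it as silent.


Word: "fish" (4 letters)
Left-to-right scan:
  1. 'f' (letter)
  2. 'i' (letter)
  3. 'sh' (digraph)
Units from scan: 3
Sound units = 3 units


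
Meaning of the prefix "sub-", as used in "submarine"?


Prefix: sub-
Example: submarine = sub- + marine
Meaning = under / below


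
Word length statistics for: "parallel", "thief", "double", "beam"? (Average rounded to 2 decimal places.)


Lengths: "parallel"=8, "thief"=5, "double"=6, "beam"=4
Sum = 23, Count = 4
Average = 23/4 = 5.75
= avg=5.75, min=4, max=8


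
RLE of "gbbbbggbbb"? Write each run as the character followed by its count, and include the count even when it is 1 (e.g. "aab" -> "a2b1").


String: "gbbbbggbbb"
Scanning for consecutive runs:
  'g' x 1
  'b' x 4
  'g' x 2
  'b' x 3
RLE = "g1b4g2b3"


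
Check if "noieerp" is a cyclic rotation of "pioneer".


Word: "pioneer", Candidate: "noieerp"
Method: check if candidate is substring of word+word
"pioneerpioneer" contains "noieerp"? No
Is rotation = No


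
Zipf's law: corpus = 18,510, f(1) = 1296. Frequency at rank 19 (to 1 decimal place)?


Zipf's law: f(r) = f(1) / r
f(1) = 1296
f(19) = 1296 / 19
= 68.2 occurrences


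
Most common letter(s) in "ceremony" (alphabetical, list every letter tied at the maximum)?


Word: "ceremony"
Letter counts:
  'c': 1
  'e': 2
  'm': 1
  'n': 1
  'o': 1
  'r': 1
  'y': 1
Maximum count = 2
Most frequent = 'e' (2 times each)


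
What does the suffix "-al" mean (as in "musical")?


Suffix: -al
Example: musical (music + -al)
Meaning = relating to


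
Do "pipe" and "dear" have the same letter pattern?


Pattern of "pipe": [0, 1, 0, 2]
Pattern of "dear": [0, 1, 2, 3]
Patterns do not match
Same pattern = No


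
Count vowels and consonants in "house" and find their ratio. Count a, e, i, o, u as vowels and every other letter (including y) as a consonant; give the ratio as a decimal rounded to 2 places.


Word: "house"
Vowels (a,e,i,o,u): 3
Consonants: 2
Ratio = 3/2
= 1.50


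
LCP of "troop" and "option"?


Word 1: "troop"
Word 2: "option"
Comparing from start:
  Pos 0: 't' != 'o' (stop)
LCP = "" (length 0)


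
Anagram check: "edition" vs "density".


Word 1: "edition" → sorted: deiinot
Word 2: "density" → sorted: deinsty
Same letters? deiinot != deinsty
Anagram = No


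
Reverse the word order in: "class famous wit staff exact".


Original: "class famous wit staff exact"
Words (1..n): class | famous | wit | staff | exact
Reversed (n..1): exact | staff | wit | famous | class
Result = "exact staff wit famous class"


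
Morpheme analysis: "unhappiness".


Word: "unhappiness"
Morphemes: un- + happi + -ness
Each morpheme carries meaning
= 3 morphemes


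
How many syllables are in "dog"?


Word: "dog"
Syllable breakdown: dog
Counting: 1 part
= 1 syllable


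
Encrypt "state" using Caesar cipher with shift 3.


Word: "state"
Shift: 3
Each letter → (letter + shift) mod 26:
  's' (18) + 3 = 21 → 'v'
  't' (19) + 3 = 22 → 'w'
  'a' (0) + 3 = 3 → 'd'
  't' (19) + 3 = 22 → 'w'
  'e' (4) + 3 = 7 → 'h'
Result = "vwdwh"


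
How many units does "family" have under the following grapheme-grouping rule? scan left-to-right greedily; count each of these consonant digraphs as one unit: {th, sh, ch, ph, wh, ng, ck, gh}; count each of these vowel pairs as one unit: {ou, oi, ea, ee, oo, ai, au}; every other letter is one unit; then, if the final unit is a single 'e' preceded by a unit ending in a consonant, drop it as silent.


Word: "family" (6 letters)
Left-to-right scan:
  (1) 'f' (letter)
  (2) 'a' (letter)
  (3) 'm' (letter)
  (4) 'i' (letter)
  (5) 'l' (letter)
  (6) 'y' (letter)
Units from scan: 6
Sound units = 6 units


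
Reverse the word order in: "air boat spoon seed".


Original: "air boat spoon seed"
Words (1..n): air | boat | spoon | seed
Reversed (n..1): seed | spoon | boat | air
Result = "seed spoon boat air"


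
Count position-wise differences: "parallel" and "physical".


Comparing character by character (same length = 8):
  Pos 0: 'p' vs 'p' =
  Pos 1: 'a' vs 'h' !=
  Pos 2: 'r' vs 'y' !=
  Pos 3: 'a' vs 's' !=
  Pos 4: 'l' vs 'i' !=
  Pos 5: 'l' vs 'c' !=
  Pos 6: 'e' vs 'a' !=
  Pos 7: 'l' vs 'l' =
Hamming distance = 6


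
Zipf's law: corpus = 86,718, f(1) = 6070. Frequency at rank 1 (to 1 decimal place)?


Zipf's law: f(r) = f(1) / r
f(1) = 6070
f(1) = 6070 / 1
= 6070.0 occurrences


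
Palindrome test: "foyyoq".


Word: "foyyoq"
Reversed: "qoyyof"
Forward == Backward? foyyoq != qoyyof
Palindrome = No


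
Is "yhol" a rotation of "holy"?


Word: "holy", Candidate: "yhol"
Method: check if candidate is substring of word+word
"holyholy" contains "yhol"? Yes
Is rotation = Yes


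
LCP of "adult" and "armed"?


Word 1: "adult"
Word 2: "armed"
Comparing from start:
  Pos 0: 'a' == 'a'
  Pos 1: 'd' != 'r' (stop)
LCP = "a" (length 1)


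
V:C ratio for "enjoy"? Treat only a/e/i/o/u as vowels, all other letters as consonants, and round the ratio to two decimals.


Word: "enjoy"
Vowels (a,e,i,o,u): 2
Consonants: 3
Ratio = 2/3
= 0.67


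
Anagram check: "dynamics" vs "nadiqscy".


Word 1: "dynamics" → sorted: acdimnsy
Word 2: "nadiqscy" → sorted: acdinqsy
Same letters? acdimnsy != acdinqsy
Anagram = No


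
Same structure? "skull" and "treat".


Pattern of "skull": [0, 1, 2, 3, 3]
Pattern of "treat": [0, 1, 2, 3, 0]
Patterns do not match
Same pattern = No


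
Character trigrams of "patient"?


Word: "patient" (length 7)
Number of trigrams = 7 - 3 + 1 = 5
  Position 0: "pat"
  Position 1: "ati"
  Position 2: "tie"
  Position 3: "ien"
  Position 4: "ent"
Trigrams = "pat", "ati", "tie", "ien", "ent"


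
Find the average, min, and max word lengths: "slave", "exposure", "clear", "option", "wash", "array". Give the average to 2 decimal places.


Lengths: "slave"=5, "exposure"=8, "clear"=5, "option"=6, "wash"=4, "array"=5
Sum = 33, Count = 6
Average = 33/6 = 5.50
= avg=5.50, min=4, max=8


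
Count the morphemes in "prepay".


Word: "prepay"
Morphemes: pre- | pay
Each morpheme carries meaning
= 2 morphemes


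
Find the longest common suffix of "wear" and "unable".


Word 1: "wear"
Word 2: "unable"
Comparing from end:
  Pos -1: 'r' != 'e' (stop)
LCS = "" (length 0)


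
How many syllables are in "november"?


Word: "november"
Syllable breakdown: no / vem / ber
Counting: 3 parts
= 3 syllables


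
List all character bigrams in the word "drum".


Word: "drum" (length 4)
Number of bigrams = 4 - 2 + 1 = 3
  Position 0: "dr"
  Position 1: "ru"
  Position 2: "um"
Bigrams = "dr", "ru", "um"


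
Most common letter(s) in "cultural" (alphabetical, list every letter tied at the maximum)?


Word: "cultural"
Letter counts:
  'a': 1
  'c': 1
  'l': 2
  'r': 1
  't': 1
  'u': 2
Maximum count = 2
Most frequent = 'l', 'u' (2 times each)


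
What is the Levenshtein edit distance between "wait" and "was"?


Word 1: "wait" (length 4)
Word 2: "was" (length 3)
One optimal edit sequence (insert/delete/substitute each cost 1):
  1. keep 'w'
  2. keep 'a'
  3. delete 'i'  (+1)
  4. substitute 't' -> 's'  (+1)
Total edit operations: 2
Edit distance = 2
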